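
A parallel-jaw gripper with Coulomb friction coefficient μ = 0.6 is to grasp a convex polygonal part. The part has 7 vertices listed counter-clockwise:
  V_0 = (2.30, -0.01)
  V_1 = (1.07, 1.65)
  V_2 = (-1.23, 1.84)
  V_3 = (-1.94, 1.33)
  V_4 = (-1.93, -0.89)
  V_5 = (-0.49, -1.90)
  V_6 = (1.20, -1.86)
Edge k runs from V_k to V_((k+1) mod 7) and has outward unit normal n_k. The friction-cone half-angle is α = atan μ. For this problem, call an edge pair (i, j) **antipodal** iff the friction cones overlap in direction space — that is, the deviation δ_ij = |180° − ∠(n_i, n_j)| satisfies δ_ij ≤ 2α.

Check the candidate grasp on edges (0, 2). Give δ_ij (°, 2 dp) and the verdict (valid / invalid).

α = atan 0.6 = 30.96°;  2α = 61.93°
edge 0: e_0 = (-1.23, +1.66);  n_0 = (+0.8035, +0.5953)
edge 2: e_2 = (-0.71, -0.51);  n_2 = (-0.5834, +0.8122)
∠(n_0, n_2) = 89.15°
δ = |180° − 89.15°| = 90.85°
90.85° > 2α = 61.93°  →  invalid

δ = 90.85°, invalid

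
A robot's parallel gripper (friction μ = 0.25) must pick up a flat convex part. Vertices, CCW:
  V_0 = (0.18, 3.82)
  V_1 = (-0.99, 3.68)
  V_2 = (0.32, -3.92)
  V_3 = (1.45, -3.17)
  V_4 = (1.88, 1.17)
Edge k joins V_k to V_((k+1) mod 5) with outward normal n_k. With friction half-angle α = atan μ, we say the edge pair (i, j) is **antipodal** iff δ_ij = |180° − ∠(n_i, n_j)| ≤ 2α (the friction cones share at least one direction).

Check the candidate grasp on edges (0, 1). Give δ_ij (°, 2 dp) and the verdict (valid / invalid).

α = atan 0.25 = 14.04°;  2α = 28.07°
edge 0: e_0 = (-1.17, -0.14);  n_0 = (-0.1188, +0.9929)
edge 1: e_1 = (+1.31, -7.60);  n_1 = (-0.9855, -0.1699)
∠(n_0, n_1) = 92.96°
δ = |180° − 92.96°| = 87.04°
87.04° > 2α = 28.07°  →  invalid

δ = 87.04°, invalid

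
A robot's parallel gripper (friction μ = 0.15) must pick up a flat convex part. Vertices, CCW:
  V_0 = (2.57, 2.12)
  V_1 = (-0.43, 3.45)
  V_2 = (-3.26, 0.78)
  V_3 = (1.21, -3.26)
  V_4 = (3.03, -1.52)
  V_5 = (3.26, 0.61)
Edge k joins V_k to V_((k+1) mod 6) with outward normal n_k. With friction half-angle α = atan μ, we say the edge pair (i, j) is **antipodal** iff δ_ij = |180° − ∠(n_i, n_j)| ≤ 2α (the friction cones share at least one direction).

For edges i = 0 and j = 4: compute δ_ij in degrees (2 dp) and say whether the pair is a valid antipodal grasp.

α = atan 0.15 = 8.53°;  2α = 17.06°
edge 0: e_0 = (-3.00, +1.33);  n_0 = (+0.4053, +0.9142)
edge 4: e_4 = (+0.23, +2.13);  n_4 = (+0.9942, -0.1074)
∠(n_0, n_4) = 72.25°
δ = |180° − 72.25°| = 107.75°
107.75° > 2α = 17.06°  →  invalid

δ = 107.75°, invalid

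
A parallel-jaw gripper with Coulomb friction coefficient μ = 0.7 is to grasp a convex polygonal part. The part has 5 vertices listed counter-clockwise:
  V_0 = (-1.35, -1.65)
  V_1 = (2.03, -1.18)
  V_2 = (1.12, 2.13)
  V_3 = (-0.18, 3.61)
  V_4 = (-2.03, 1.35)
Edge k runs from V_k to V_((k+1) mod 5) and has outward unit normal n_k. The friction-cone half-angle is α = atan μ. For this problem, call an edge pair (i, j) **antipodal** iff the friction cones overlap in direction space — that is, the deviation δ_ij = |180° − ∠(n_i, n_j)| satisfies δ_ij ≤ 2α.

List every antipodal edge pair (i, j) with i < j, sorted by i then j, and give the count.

α = atan 0.7 = 34.99°;  2α = 69.98°
n_0 = (+0.1377, -0.9905)
n_1 = (+0.9642, +0.2651)
n_2 = (+0.7513, +0.6599)
n_3 = (-0.7738, +0.6334)
n_4 = (-0.9753, -0.2211)
  (0,1): δ = 82.54°  ·
  (0,2): δ = 56.62°  ✓
  (0,3): δ = 42.78°  ✓
  (0,4): δ = 94.85°  ·
  (1,2): δ = 154.08°  ·
  (1,3): δ = 54.68°  ✓
  (1,4): δ = 2.60°  ✓
  (2,3): δ = 80.60°  ·
  (2,4): δ = 28.52°  ✓
  (3,4): δ = 127.93°  ·
antipodal pairs: 5

count = 5; pairs: (0,2), (0,3), (1,3), (1,4), (2,4)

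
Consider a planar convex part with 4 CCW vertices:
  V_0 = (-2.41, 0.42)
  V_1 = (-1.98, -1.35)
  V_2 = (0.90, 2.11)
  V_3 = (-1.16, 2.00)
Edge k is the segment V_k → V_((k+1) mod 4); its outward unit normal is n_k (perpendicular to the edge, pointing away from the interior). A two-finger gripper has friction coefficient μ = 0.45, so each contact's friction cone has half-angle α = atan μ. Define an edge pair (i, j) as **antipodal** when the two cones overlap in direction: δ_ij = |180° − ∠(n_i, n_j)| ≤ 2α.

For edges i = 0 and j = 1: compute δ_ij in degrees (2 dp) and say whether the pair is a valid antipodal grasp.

α = atan 0.45 = 24.23°;  2α = 48.46°
edge 0: e_0 = (+0.43, -1.77);  n_0 = (-0.9717, -0.2361)
edge 1: e_1 = (+2.88, +3.46);  n_1 = (+0.7686, -0.6397)
∠(n_0, n_1) = 126.57°
δ = |180° − 126.57°| = 53.43°
53.43° > 2α = 48.46°  →  invalid

δ = 53.43°, invalid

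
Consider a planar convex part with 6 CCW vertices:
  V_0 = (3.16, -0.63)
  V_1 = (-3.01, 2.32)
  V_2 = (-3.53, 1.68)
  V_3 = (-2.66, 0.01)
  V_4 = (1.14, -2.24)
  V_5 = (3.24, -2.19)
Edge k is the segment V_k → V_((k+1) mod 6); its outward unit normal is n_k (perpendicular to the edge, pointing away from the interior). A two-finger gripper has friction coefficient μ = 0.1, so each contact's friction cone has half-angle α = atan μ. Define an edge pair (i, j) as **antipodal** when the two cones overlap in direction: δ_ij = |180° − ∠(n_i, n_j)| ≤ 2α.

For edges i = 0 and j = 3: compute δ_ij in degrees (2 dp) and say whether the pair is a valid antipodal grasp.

δ = 5.08°, valid

α = atan 0.1 = 5.71°;  2α = 11.42°
edge 0: e_0 = (-6.17, +2.95);  n_0 = (+0.4314, +0.9022)
edge 3: e_3 = (+3.80, -2.25);  n_3 = (-0.5095, -0.8605)
∠(n_0, n_3) = 174.92°
δ = |180° − 174.92°| = 5.08°
5.08° ≤ 2α = 11.42°  →  valid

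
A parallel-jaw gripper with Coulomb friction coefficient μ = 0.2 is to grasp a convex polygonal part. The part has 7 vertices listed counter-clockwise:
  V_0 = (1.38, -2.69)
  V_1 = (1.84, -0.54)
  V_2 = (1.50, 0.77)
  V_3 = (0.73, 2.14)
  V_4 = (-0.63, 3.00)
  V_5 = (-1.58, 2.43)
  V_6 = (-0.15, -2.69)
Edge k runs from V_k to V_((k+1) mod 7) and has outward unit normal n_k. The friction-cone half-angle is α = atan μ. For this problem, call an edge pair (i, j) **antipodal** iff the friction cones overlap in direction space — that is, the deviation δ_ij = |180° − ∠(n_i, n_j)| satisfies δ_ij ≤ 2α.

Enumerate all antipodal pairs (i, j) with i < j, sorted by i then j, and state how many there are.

count = 2; pairs: (1,5), (2,5)

α = atan 0.2 = 11.31°;  2α = 22.62°
n_0 = (+0.9779, -0.2092)
n_1 = (+0.9679, +0.2512)
n_2 = (+0.8717, +0.4900)
n_3 = (+0.5345, +0.8452)
n_4 = (-0.5145, +0.8575)
n_5 = (-0.9631, -0.2690)
n_6 = (+0.0000, -1.0000)
  (0,1): δ = 153.37°  ·
  (0,2): δ = 138.59°  ·
  (0,3): δ = 110.23°  ·
  (0,4): δ = 46.96°  ·
  (0,5): δ = 27.68°  ·
  (0,6): δ = 102.08°  ·
  (1,2): δ = 165.21°  ·
  (1,3): δ = 136.86°  ·
  (1,4): δ = 73.59°  ·
  (1,5): δ = 1.06°  ✓
  (1,6): δ = 75.45°  ·
  (2,3): δ = 151.65°  ·
  (2,4): δ = 88.37°  ·
  (2,5): δ = 13.73°  ✓
  (2,6): δ = 60.66°  ·
  (3,4): δ = 116.73°  ·
  (3,5): δ = 42.09°  ·
  (3,6): δ = 32.31°  ·
  (4,5): δ = 105.36°  ·
  (4,6): δ = 30.96°  ·
  (5,6): δ = 105.60°  ·
antipodal pairs: 2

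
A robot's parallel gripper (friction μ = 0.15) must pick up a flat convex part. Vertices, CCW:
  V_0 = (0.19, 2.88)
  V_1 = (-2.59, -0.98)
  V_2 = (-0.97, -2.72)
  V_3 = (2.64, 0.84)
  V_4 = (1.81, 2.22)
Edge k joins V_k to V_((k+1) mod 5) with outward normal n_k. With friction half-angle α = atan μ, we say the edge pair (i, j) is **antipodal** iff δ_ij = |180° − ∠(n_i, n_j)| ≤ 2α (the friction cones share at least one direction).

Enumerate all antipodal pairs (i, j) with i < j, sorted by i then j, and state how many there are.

α = atan 0.15 = 8.53°;  2α = 17.06°
n_0 = (-0.8115, +0.5844)
n_1 = (-0.7319, -0.6814)
n_2 = (+0.7022, -0.7120)
n_3 = (+0.8569, +0.5154)
n_4 = (+0.3773, +0.9261)
  (0,1): δ = 101.28°  ·
  (0,2): δ = 9.64°  ✓
  (0,3): δ = 66.79°  ·
  (0,4): δ = 103.60°  ·
  (1,2): δ = 88.35°  ·
  (1,3): δ = 11.93°  ✓
  (1,4): δ = 24.88°  ·
  (2,3): δ = 103.58°  ·
  (2,4): δ = 66.77°  ·
  (3,4): δ = 143.19°  ·
antipodal pairs: 2

count = 2; pairs: (0,2), (1,3)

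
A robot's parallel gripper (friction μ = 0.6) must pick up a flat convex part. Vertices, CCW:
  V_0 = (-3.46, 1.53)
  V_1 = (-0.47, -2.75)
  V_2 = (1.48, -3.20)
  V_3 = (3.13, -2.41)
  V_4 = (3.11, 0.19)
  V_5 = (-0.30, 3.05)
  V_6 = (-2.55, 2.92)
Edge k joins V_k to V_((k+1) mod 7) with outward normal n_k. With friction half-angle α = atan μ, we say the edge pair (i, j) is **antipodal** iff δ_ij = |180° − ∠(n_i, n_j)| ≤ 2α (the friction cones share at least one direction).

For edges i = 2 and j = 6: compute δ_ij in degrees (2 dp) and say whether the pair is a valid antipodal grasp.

α = atan 0.6 = 30.96°;  2α = 61.93°
edge 2: e_2 = (+1.65, +0.79);  n_2 = (+0.4318, -0.9019)
edge 6: e_6 = (-0.91, -1.39);  n_6 = (-0.8367, +0.5477)
∠(n_2, n_6) = 148.80°
δ = |180° − 148.80°| = 31.20°
31.20° ≤ 2α = 61.93°  →  valid

δ = 31.20°, valid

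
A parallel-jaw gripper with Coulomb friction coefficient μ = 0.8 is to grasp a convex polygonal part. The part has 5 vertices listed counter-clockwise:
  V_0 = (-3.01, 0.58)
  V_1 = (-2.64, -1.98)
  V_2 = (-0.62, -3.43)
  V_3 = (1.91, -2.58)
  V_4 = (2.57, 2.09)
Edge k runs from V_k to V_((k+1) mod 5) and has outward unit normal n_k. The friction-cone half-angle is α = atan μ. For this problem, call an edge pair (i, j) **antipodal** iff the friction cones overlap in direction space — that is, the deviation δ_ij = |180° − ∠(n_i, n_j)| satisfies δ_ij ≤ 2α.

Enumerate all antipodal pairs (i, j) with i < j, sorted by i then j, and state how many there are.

α = atan 0.8 = 38.66°;  2α = 77.32°
n_0 = (-0.9897, -0.1430)
n_1 = (-0.5831, -0.8124)
n_2 = (+0.3185, -0.9479)
n_3 = (+0.9902, -0.1399)
n_4 = (-0.2612, +0.9653)
  (0,1): δ = 133.90°  ·
  (0,2): δ = 79.65°  ·
  (0,3): δ = 16.27°  ✓
  (0,4): δ = 96.92°  ·
  (1,2): δ = 125.76°  ·
  (1,3): δ = 62.37°  ✓
  (1,4): δ = 50.81°  ✓
  (2,3): δ = 116.61°  ·
  (2,4): δ = 3.43°  ✓
  (3,4): δ = 66.81°  ✓
antipodal pairs: 5

count = 5; pairs: (0,3), (1,3), (1,4), (2,4), (3,4)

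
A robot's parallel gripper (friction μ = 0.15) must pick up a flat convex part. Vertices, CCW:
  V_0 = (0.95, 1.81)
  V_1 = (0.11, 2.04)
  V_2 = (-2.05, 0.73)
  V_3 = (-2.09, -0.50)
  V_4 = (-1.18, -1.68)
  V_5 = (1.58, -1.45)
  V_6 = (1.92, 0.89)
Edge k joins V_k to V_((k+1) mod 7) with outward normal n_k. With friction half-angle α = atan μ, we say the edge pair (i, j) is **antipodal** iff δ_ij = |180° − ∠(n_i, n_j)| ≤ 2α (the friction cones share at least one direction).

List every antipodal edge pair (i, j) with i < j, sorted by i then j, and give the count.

α = atan 0.15 = 8.53°;  2α = 17.06°
n_0 = (+0.2641, +0.9645)
n_1 = (-0.5186, +0.8550)
n_2 = (-0.9995, +0.0325)
n_3 = (-0.7919, -0.6107)
n_4 = (+0.0830, -0.9965)
n_5 = (+0.9896, -0.1438)
n_6 = (+0.6882, +0.7256)
  (0,1): δ = 133.45°  ·
  (0,2): δ = 76.55°  ·
  (0,3): δ = 37.05°  ·
  (0,4): δ = 20.08°  ·
  (0,5): δ = 97.05°  ·
  (0,6): δ = 151.83°  ·
  (1,2): δ = 123.10°  ·
  (1,3): δ = 83.60°  ·
  (1,4): δ = 26.47°  ·
  (1,5): δ = 50.50°  ·
  (1,6): δ = 105.28°  ·
  (2,3): δ = 140.50°  ·
  (2,4): δ = 83.37°  ·
  (2,5): δ = 6.40°  ✓
  (2,6): δ = 48.38°  ·
  (3,4): δ = 122.88°  ·
  (3,5): δ = 45.91°  ·
  (3,6): δ = 8.88°  ✓
  (4,5): δ = 103.03°  ·
  (4,6): δ = 48.25°  ·
  (5,6): δ = 125.22°  ·
antipodal pairs: 2

count = 2; pairs: (2,5), (3,6)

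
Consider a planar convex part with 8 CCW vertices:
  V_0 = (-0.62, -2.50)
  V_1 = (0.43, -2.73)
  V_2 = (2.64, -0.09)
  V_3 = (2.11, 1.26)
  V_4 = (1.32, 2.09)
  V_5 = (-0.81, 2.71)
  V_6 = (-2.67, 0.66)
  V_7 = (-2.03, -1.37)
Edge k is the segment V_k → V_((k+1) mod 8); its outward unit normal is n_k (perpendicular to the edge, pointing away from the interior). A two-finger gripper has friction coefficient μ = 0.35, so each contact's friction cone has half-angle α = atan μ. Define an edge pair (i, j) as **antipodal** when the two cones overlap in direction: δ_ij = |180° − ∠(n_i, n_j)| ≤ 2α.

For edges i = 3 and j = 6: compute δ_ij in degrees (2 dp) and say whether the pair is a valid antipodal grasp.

δ = 26.09°, valid

α = atan 0.35 = 19.29°;  2α = 38.58°
edge 3: e_3 = (-0.79, +0.83);  n_3 = (+0.7243, +0.6894)
edge 6: e_6 = (+0.64, -2.03);  n_6 = (-0.9537, -0.3007)
∠(n_3, n_6) = 153.91°
δ = |180° − 153.91°| = 26.09°
26.09° ≤ 2α = 38.58°  →  valid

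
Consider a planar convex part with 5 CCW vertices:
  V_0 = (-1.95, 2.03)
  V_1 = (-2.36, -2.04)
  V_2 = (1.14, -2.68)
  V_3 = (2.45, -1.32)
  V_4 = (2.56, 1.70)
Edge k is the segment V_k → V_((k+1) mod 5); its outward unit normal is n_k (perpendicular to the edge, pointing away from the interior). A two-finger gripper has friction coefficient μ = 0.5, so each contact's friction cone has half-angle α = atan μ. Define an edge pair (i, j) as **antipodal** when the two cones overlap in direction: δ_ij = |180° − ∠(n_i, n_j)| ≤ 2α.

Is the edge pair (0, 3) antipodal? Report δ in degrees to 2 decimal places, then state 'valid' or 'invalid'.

α = atan 0.5 = 26.57°;  2α = 53.13°
edge 0: e_0 = (-0.41, -4.07);  n_0 = (-0.9950, +0.1002)
edge 3: e_3 = (+0.11, +3.02);  n_3 = (+0.9993, -0.0364)
∠(n_0, n_3) = 176.33°
δ = |180° − 176.33°| = 3.67°
3.67° ≤ 2α = 53.13°  →  valid

δ = 3.67°, valid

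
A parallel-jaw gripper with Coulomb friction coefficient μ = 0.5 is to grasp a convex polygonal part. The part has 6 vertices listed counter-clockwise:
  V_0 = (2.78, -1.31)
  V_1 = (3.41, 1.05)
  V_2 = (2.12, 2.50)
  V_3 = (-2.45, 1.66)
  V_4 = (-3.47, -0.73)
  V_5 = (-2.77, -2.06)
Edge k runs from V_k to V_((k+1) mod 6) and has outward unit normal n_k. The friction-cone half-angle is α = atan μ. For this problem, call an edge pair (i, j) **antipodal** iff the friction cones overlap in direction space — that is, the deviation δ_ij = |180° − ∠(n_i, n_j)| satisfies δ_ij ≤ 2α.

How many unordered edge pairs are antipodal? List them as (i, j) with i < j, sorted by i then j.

α = atan 0.5 = 26.57°;  2α = 53.13°
n_0 = (+0.9662, -0.2579)
n_1 = (+0.7471, +0.6647)
n_2 = (-0.1808, +0.9835)
n_3 = (-0.9197, +0.3925)
n_4 = (-0.8849, -0.4657)
n_5 = (+0.1339, -0.9910)
  (0,1): δ = 123.40°  ·
  (0,2): δ = 64.64°  ·
  (0,3): δ = 8.17°  ✓
  (0,4): δ = 42.71°  ✓
  (0,5): δ = 112.64°  ·
  (1,2): δ = 121.24°  ·
  (1,3): δ = 64.77°  ·
  (1,4): δ = 13.90°  ✓
  (1,5): δ = 56.04°  ·
  (2,3): δ = 123.53°  ·
  (2,4): δ = 72.66°  ·
  (2,5): δ = 2.72°  ✓
  (3,4): δ = 129.13°  ·
  (3,5): δ = 59.19°  ·
  (4,5): δ = 110.06°  ·
antipodal pairs: 4

count = 4; pairs: (0,3), (0,4), (1,4), (2,5)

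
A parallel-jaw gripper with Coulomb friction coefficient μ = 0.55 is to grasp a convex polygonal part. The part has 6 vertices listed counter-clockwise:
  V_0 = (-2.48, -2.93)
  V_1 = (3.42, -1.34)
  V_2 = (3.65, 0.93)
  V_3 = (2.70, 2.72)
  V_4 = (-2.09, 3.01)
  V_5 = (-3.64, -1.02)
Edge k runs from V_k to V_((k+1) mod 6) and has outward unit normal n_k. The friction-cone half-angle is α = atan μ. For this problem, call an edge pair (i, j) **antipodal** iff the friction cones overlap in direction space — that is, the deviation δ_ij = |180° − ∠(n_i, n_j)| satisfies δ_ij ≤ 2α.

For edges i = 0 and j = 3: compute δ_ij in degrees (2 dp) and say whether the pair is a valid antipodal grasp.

α = atan 0.55 = 28.81°;  2α = 57.62°
edge 0: e_0 = (+5.90, +1.59);  n_0 = (+0.2602, -0.9656)
edge 3: e_3 = (-4.79, +0.29);  n_3 = (+0.0604, +0.9982)
∠(n_0, n_3) = 161.45°
δ = |180° − 161.45°| = 18.55°
18.55° ≤ 2α = 57.62°  →  valid

δ = 18.55°, valid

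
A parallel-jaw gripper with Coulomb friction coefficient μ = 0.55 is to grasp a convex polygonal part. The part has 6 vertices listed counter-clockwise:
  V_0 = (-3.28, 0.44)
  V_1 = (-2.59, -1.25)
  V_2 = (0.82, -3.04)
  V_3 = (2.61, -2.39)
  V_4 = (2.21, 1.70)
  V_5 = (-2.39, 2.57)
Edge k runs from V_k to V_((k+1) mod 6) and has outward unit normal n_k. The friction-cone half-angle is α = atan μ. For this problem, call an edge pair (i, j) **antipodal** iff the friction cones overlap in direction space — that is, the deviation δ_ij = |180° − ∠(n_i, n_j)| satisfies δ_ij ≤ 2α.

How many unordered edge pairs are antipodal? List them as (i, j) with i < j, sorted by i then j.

count = 7; pairs: (0,3), (0,4), (1,3), (1,4), (2,4), (2,5), (3,5)

α = atan 0.55 = 28.81°;  2α = 57.62°
n_0 = (-0.9258, -0.3780)
n_1 = (-0.4648, -0.8854)
n_2 = (+0.3413, -0.9399)
n_3 = (+0.9953, +0.0973)
n_4 = (+0.1858, +0.9826)
n_5 = (-0.9227, +0.3855)
  (0,1): δ = 139.91°  ·
  (0,2): δ = 92.25°  ·
  (0,3): δ = 16.62°  ✓
  (0,4): δ = 57.08°  ✓
  (0,5): δ = 135.11°  ·
  (1,2): δ = 132.35°  ·
  (1,3): δ = 56.72°  ✓
  (1,4): δ = 16.99°  ✓
  (1,5): δ = 95.02°  ·
  (2,3): δ = 104.37°  ·
  (2,4): δ = 30.67°  ✓
  (2,5): δ = 47.37°  ✓
  (3,4): δ = 106.30°  ·
  (3,5): δ = 28.26°  ✓
  (4,5): δ = 101.97°  ·
antipodal pairs: 7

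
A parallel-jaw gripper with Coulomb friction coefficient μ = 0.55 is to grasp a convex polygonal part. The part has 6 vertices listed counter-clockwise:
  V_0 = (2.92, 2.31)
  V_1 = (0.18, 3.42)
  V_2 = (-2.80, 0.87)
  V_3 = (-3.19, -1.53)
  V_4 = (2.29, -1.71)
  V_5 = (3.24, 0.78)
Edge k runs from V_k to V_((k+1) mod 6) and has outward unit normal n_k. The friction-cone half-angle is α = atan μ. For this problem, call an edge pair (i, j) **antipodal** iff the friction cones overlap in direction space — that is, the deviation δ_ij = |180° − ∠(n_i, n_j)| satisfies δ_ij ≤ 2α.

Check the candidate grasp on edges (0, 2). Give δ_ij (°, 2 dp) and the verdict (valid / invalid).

α = atan 0.55 = 28.81°;  2α = 57.62°
edge 0: e_0 = (-2.74, +1.11);  n_0 = (+0.3755, +0.9268)
edge 2: e_2 = (-0.39, -2.40);  n_2 = (-0.9871, +0.1604)
∠(n_0, n_2) = 102.82°
δ = |180° − 102.82°| = 77.18°
77.18° > 2α = 57.62°  →  invalid

δ = 77.18°, invalid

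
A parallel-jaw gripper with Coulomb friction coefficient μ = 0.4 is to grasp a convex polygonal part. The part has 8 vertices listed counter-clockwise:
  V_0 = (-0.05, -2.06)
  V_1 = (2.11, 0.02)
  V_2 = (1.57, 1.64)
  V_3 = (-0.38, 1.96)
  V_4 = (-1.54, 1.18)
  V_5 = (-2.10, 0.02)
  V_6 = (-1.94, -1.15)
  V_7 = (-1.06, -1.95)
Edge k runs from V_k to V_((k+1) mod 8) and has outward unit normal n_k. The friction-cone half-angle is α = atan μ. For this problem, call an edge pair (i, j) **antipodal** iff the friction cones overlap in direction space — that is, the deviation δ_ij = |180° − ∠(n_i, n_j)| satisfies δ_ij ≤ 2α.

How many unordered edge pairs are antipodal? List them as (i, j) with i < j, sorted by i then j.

count = 7; pairs: (0,3), (0,4), (1,5), (1,6), (2,6), (2,7), (3,7)

α = atan 0.4 = 21.80°;  2α = 43.60°
n_0 = (+0.6936, -0.7203)
n_1 = (+0.9487, +0.3162)
n_2 = (+0.1619, +0.9868)
n_3 = (-0.5580, +0.8298)
n_4 = (-0.9006, +0.4347)
n_5 = (-0.9908, -0.1355)
n_6 = (-0.6727, -0.7399)
n_7 = (-0.1083, -0.9941)
  (0,1): δ = 115.48°  ·
  (0,2): δ = 53.24°  ·
  (0,3): δ = 10.00°  ✓
  (0,4): δ = 20.31°  ✓
  (0,5): δ = 53.87°  ·
  (0,6): δ = 93.81°  ·
  (0,7): δ = 129.87°  ·
  (1,2): δ = 117.75°  ·
  (1,3): δ = 74.52°  ·
  (1,4): δ = 44.20°  ·
  (1,5): δ = 10.65°  ✓
  (1,6): δ = 29.29°  ✓
  (1,7): δ = 65.35°  ·
  (2,3): δ = 136.76°  ·
  (2,4): δ = 106.45°  ·
  (2,5): δ = 72.89°  ·
  (2,6): δ = 32.95°  ✓
  (2,7): δ = 3.10°  ✓
  (3,4): δ = 149.69°  ·
  (3,5): δ = 116.13°  ·
  (3,6): δ = 76.19°  ·
  (3,7): δ = 40.13°  ✓
  (4,5): δ = 146.44°  ·
  (4,6): δ = 106.50°  ·
  (4,7): δ = 70.45°  ·
  (5,6): δ = 140.06°  ·
  (5,7): δ = 104.00°  ·
  (6,7): δ = 143.94°  ·
antipodal pairs: 7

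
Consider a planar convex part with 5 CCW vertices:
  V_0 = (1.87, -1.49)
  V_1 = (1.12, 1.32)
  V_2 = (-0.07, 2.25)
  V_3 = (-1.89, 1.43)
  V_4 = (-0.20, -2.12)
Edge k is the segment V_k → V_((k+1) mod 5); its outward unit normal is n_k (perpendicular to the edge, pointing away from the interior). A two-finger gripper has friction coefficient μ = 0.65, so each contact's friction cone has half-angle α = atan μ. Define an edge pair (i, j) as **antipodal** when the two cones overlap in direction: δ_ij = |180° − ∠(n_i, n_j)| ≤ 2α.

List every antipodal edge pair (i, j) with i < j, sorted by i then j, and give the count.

count = 4; pairs: (0,3), (1,3), (1,4), (2,4)

α = atan 0.65 = 33.02°;  2α = 66.05°
n_0 = (+0.9662, +0.2579)
n_1 = (+0.6158, +0.7879)
n_2 = (-0.4108, +0.9117)
n_3 = (-0.9029, -0.4298)
n_4 = (+0.2912, -0.9567)
  (0,1): δ = 142.95°  ·
  (0,2): δ = 80.69°  ·
  (0,3): δ = 10.51°  ✓
  (0,4): δ = 91.98°  ·
  (1,2): δ = 117.74°  ·
  (1,3): δ = 26.53°  ✓
  (1,4): δ = 54.94°  ✓
  (2,3): δ = 88.80°  ·
  (2,4): δ = 7.33°  ✓
  (3,4): δ = 98.53°  ·
antipodal pairs: 4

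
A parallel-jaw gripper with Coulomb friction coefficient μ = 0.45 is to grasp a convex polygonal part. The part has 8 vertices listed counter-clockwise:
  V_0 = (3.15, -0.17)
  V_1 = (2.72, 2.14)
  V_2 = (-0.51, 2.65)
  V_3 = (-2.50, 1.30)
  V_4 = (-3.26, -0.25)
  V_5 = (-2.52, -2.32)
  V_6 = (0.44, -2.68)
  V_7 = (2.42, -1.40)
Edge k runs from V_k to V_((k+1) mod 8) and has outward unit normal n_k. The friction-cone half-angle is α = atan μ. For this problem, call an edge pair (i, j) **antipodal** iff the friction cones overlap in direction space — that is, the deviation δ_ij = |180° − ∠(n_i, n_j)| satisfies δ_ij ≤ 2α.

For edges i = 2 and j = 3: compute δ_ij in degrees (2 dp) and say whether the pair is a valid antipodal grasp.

α = atan 0.45 = 24.23°;  2α = 48.46°
edge 2: e_2 = (-1.99, -1.35);  n_2 = (-0.5614, +0.8275)
edge 3: e_3 = (-0.76, -1.55);  n_3 = (-0.8979, +0.4402)
∠(n_2, n_3) = 29.73°
δ = |180° − 29.73°| = 150.27°
150.27° > 2α = 48.46°  →  invalid

δ = 150.27°, invalid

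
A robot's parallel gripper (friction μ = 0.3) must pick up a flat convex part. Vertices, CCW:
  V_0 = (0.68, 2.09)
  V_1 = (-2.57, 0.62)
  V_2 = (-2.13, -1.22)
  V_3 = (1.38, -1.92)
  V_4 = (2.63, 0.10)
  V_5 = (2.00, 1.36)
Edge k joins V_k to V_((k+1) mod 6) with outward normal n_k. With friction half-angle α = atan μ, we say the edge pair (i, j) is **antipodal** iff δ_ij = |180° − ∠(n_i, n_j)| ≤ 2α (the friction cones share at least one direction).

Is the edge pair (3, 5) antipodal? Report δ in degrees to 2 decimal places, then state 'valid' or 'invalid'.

δ = 87.19°, invalid

α = atan 0.3 = 16.70°;  2α = 33.40°
edge 3: e_3 = (+1.25, +2.02);  n_3 = (+0.8504, -0.5262)
edge 5: e_5 = (-1.32, +0.73);  n_5 = (+0.4840, +0.8751)
∠(n_3, n_5) = 92.81°
δ = |180° − 92.81°| = 87.19°
87.19° > 2α = 33.40°  →  invalid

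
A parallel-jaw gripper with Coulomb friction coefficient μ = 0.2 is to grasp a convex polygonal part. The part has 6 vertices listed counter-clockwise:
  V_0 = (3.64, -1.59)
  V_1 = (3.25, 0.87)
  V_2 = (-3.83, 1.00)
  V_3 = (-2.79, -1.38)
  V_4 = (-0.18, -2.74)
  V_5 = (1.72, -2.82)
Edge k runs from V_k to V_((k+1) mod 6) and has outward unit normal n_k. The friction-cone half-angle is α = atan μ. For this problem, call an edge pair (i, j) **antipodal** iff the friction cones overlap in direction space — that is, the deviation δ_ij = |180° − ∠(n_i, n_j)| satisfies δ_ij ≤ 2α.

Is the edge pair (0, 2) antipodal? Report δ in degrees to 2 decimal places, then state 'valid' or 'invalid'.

δ = 14.60°, valid

α = atan 0.2 = 11.31°;  2α = 22.62°
edge 0: e_0 = (-0.39, +2.46);  n_0 = (+0.9877, +0.1566)
edge 2: e_2 = (+1.04, -2.38);  n_2 = (-0.9163, -0.4004)
∠(n_0, n_2) = 165.40°
δ = |180° − 165.40°| = 14.60°
14.60° ≤ 2α = 22.62°  →  valid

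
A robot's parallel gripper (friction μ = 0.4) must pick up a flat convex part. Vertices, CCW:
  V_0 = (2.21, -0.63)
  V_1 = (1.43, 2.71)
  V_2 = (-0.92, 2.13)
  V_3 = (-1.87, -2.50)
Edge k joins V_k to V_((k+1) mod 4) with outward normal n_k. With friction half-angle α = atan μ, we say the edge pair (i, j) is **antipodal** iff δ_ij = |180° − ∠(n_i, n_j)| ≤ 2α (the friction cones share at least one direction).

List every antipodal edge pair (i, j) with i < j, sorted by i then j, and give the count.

count = 2; pairs: (0,2), (1,3)

α = atan 0.4 = 21.80°;  2α = 43.60°
n_0 = (+0.9738, +0.2274)
n_1 = (-0.2396, +0.9709)
n_2 = (-0.9796, +0.2010)
n_3 = (+0.4167, -0.9091)
  (0,1): δ = 89.28°  ·
  (0,2): δ = 24.74°  ✓
  (0,3): δ = 101.48°  ·
  (1,2): δ = 115.46°  ·
  (1,3): δ = 10.76°  ✓
  (2,3): δ = 53.78°  ·
antipodal pairs: 2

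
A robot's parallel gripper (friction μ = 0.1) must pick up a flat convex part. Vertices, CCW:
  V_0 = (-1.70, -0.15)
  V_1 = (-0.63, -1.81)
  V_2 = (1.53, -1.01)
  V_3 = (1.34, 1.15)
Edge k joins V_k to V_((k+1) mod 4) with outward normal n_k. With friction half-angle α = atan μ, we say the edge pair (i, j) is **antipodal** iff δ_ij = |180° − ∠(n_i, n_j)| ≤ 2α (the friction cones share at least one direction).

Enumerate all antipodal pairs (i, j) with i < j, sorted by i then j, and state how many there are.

α = atan 0.1 = 5.71°;  2α = 11.42°
n_0 = (-0.8405, -0.5418)
n_1 = (+0.3473, -0.9377)
n_2 = (+0.9962, +0.0876)
n_3 = (-0.3932, +0.9195)
  (0,1): δ = 102.48°  ·
  (0,2): δ = 27.78°  ·
  (0,3): δ = 80.35°  ·
  (1,2): δ = 105.30°  ·
  (1,3): δ = 2.83°  ✓
  (2,3): δ = 71.87°  ·
antipodal pairs: 1

count = 1; pairs: (1,3)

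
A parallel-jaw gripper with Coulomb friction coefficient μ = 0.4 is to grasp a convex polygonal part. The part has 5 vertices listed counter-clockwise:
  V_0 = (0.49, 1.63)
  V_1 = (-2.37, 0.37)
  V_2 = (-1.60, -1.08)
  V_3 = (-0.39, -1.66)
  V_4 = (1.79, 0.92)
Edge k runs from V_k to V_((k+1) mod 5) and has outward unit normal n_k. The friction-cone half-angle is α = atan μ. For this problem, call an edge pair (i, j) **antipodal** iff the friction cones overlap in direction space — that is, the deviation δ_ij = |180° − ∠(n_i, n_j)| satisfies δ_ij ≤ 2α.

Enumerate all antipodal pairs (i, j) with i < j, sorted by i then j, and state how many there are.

α = atan 0.4 = 21.80°;  2α = 43.60°
n_0 = (-0.4032, +0.9151)
n_1 = (-0.8832, -0.4690)
n_2 = (-0.4322, -0.9018)
n_3 = (+0.7638, -0.6454)
n_4 = (+0.4793, +0.8776)
  (0,1): δ = 85.81°  ·
  (0,2): δ = 49.39°  ·
  (0,3): δ = 26.03°  ✓
  (0,4): δ = 127.58°  ·
  (1,2): δ = 143.58°  ·
  (1,3): δ = 68.17°  ·
  (1,4): δ = 33.39°  ✓
  (2,3): δ = 104.59°  ·
  (2,4): δ = 3.03°  ✓
  (3,4): δ = 78.44°  ·
antipodal pairs: 3

count = 3; pairs: (0,3), (1,4), (2,4)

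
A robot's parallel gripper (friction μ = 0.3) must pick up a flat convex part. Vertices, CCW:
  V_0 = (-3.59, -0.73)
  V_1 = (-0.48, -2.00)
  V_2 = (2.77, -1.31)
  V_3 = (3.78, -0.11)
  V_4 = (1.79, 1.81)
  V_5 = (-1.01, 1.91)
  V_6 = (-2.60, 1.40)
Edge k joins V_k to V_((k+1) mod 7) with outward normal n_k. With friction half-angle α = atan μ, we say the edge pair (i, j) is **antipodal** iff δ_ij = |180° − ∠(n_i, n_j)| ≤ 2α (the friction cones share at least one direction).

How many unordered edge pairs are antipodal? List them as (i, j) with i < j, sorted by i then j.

α = atan 0.3 = 16.70°;  2α = 33.40°
n_0 = (-0.3781, -0.9258)
n_1 = (+0.2077, -0.9782)
n_2 = (+0.7651, -0.6439)
n_3 = (+0.6943, +0.7197)
n_4 = (+0.0357, +0.9994)
n_5 = (-0.3054, +0.9522)
n_6 = (-0.9068, +0.4215)
  (0,1): δ = 145.80°  ·
  (0,2): δ = 107.87°  ·
  (0,3): δ = 21.76°  ✓
  (0,4): δ = 20.17°  ✓
  (0,5): δ = 40.00°  ·
  (0,6): δ = 87.28°  ·
  (1,2): δ = 142.07°  ·
  (1,3): δ = 55.96°  ·
  (1,4): δ = 14.03°  ✓
  (1,5): δ = 5.80°  ✓
  (1,6): δ = 53.09°  ·
  (2,3): δ = 93.89°  ·
  (2,4): δ = 51.96°  ·
  (2,5): δ = 32.13°  ✓
  (2,6): δ = 15.16°  ✓
  (3,4): δ = 138.07°  ·
  (3,5): δ = 118.24°  ·
  (3,6): δ = 70.95°  ·
  (4,5): δ = 160.17°  ·
  (4,6): δ = 112.88°  ·
  (5,6): δ = 132.71°  ·
antipodal pairs: 6

count = 6; pairs: (0,3), (0,4), (1,4), (1,5), (2,5), (2,6)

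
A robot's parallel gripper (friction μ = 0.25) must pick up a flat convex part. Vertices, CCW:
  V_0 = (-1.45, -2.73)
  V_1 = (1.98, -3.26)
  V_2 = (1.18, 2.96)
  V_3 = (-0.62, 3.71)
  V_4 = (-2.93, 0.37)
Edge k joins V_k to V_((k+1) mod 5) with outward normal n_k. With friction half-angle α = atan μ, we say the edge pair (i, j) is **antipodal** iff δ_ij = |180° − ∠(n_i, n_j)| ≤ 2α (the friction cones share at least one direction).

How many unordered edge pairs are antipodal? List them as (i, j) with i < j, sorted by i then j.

α = atan 0.25 = 14.04°;  2α = 28.07°
n_0 = (-0.1527, -0.9883)
n_1 = (+0.9918, +0.1276)
n_2 = (+0.3846, +0.9231)
n_3 = (-0.8225, +0.5688)
n_4 = (-0.9024, -0.4308)
  (0,1): δ = 73.89°  ·
  (0,2): δ = 13.84°  ✓
  (0,3): δ = 64.12°  ·
  (0,4): δ = 124.30°  ·
  (1,2): δ = 119.95°  ·
  (1,3): δ = 42.00°  ·
  (1,4): δ = 18.19°  ✓
  (2,3): δ = 102.05°  ·
  (2,4): δ = 41.86°  ·
  (3,4): δ = 119.81°  ·
antipodal pairs: 2

count = 2; pairs: (0,2), (1,4)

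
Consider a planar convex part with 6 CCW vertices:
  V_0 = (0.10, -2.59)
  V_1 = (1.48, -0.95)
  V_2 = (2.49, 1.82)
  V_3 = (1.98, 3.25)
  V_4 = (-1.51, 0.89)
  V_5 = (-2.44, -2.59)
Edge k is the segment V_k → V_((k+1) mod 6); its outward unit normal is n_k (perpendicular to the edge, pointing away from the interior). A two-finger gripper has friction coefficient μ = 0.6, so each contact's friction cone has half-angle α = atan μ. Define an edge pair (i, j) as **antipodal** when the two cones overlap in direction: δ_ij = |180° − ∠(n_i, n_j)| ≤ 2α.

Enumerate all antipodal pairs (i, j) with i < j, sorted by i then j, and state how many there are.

α = atan 0.6 = 30.96°;  2α = 61.93°
n_0 = (+0.7652, -0.6438)
n_1 = (+0.9395, -0.3426)
n_2 = (+0.9419, +0.3359)
n_3 = (-0.5602, +0.8284)
n_4 = (-0.9661, +0.2582)
n_5 = (+0.0000, -1.0000)
  (0,1): δ = 159.95°  ·
  (0,2): δ = 120.29°  ·
  (0,3): δ = 15.85°  ✓
  (0,4): δ = 25.12°  ✓
  (0,5): δ = 130.08°  ·
  (1,2): δ = 140.34°  ·
  (1,3): δ = 35.90°  ✓
  (1,4): δ = 5.07°  ✓
  (1,5): δ = 110.03°  ·
  (2,3): δ = 75.56°  ·
  (2,4): δ = 34.59°  ✓
  (2,5): δ = 70.37°  ·
  (3,4): δ = 139.03°  ·
  (3,5): δ = 34.07°  ✓
  (4,5): δ = 75.04°  ·
antipodal pairs: 6

count = 6; pairs: (0,3), (0,4), (1,3), (1,4), (2,4), (3,5)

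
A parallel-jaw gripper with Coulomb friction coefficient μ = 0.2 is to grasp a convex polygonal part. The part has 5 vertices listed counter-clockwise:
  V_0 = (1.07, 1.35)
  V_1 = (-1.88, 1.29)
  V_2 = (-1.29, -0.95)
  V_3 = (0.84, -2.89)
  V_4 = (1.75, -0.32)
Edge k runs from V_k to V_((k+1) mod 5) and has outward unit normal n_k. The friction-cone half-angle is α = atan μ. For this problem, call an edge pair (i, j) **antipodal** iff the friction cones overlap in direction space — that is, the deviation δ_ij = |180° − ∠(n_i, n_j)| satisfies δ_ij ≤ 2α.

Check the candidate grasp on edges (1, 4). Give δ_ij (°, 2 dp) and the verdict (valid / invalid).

δ = 7.40°, valid

α = atan 0.2 = 11.31°;  2α = 22.62°
edge 1: e_1 = (+0.59, -2.24);  n_1 = (-0.9670, -0.2547)
edge 4: e_4 = (-0.68, +1.67);  n_4 = (+0.9262, +0.3771)
∠(n_1, n_4) = 172.60°
δ = |180° − 172.60°| = 7.40°
7.40° ≤ 2α = 22.62°  →  valid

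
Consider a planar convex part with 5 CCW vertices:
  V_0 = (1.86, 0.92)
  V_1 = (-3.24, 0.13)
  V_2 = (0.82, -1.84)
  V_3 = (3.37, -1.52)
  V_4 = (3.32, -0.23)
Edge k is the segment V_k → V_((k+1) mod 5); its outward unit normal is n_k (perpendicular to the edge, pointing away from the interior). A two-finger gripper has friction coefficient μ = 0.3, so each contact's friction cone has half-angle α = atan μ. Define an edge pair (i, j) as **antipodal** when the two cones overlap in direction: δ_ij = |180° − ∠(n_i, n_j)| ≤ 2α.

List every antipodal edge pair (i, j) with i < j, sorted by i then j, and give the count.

α = atan 0.3 = 16.70°;  2α = 33.40°
n_0 = (-0.1531, +0.9882)
n_1 = (-0.4365, -0.8997)
n_2 = (+0.1245, -0.9922)
n_3 = (+0.9992, +0.0387)
n_4 = (+0.6188, +0.7856)
  (0,1): δ = 34.69°  ·
  (0,2): δ = 1.65°  ✓
  (0,3): δ = 83.41°  ·
  (0,4): δ = 132.97°  ·
  (1,2): δ = 146.96°  ·
  (1,3): δ = 61.90°  ·
  (1,4): δ = 12.34°  ✓
  (2,3): δ = 94.93°  ·
  (2,4): δ = 45.38°  ·
  (3,4): δ = 130.45°  ·
antipodal pairs: 2

count = 2; pairs: (0,2), (1,4)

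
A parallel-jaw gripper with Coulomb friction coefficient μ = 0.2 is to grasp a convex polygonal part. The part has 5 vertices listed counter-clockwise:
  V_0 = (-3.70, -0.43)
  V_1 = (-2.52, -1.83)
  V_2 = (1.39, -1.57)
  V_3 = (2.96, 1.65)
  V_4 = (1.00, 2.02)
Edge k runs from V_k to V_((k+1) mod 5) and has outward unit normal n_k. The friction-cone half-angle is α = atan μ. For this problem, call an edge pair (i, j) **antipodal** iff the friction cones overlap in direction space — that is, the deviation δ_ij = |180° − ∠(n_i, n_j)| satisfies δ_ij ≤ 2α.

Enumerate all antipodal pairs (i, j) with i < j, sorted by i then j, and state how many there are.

α = atan 0.2 = 11.31°;  2α = 22.62°
n_0 = (-0.7646, -0.6445)
n_1 = (+0.0663, -0.9978)
n_2 = (+0.8988, -0.4383)
n_3 = (+0.1855, +0.9826)
n_4 = (-0.4622, +0.8868)
  (0,1): δ = 126.32°  ·
  (0,2): δ = 66.12°  ·
  (0,3): δ = 39.18°  ·
  (0,4): δ = 77.41°  ·
  (1,2): δ = 119.80°  ·
  (1,3): δ = 14.49°  ✓
  (1,4): δ = 23.73°  ·
  (2,3): δ = 74.70°  ·
  (2,4): δ = 36.48°  ·
  (3,4): δ = 141.78°  ·
antipodal pairs: 1

count = 1; pairs: (1,3)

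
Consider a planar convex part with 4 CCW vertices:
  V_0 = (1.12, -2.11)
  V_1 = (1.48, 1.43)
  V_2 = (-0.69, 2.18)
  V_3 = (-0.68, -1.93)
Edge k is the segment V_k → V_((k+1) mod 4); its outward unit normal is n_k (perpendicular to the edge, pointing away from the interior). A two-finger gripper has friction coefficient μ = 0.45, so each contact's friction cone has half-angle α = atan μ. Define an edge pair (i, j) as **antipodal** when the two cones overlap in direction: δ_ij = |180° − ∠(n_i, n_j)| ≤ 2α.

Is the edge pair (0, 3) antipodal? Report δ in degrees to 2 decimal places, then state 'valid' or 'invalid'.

δ = 90.10°, invalid

α = atan 0.45 = 24.23°;  2α = 48.46°
edge 0: e_0 = (+0.36, +3.54);  n_0 = (+0.9949, -0.1012)
edge 3: e_3 = (+1.80, -0.18);  n_3 = (-0.0995, -0.9950)
∠(n_0, n_3) = 89.90°
δ = |180° − 89.90°| = 90.10°
90.10° > 2α = 48.46°  →  invalid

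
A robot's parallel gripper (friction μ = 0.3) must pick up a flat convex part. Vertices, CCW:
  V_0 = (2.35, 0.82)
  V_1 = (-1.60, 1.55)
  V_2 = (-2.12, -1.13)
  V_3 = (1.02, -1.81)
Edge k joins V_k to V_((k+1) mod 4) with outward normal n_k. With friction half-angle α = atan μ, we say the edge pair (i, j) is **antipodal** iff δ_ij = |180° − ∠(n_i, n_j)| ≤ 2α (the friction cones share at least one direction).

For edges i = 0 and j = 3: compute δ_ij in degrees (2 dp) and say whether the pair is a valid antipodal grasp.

δ = 73.64°, invalid

α = atan 0.3 = 16.70°;  2α = 33.40°
edge 0: e_0 = (-3.95, +0.73);  n_0 = (+0.1817, +0.9833)
edge 3: e_3 = (+1.33, +2.63);  n_3 = (+0.8924, -0.4513)
∠(n_0, n_3) = 106.36°
δ = |180° − 106.36°| = 73.64°
73.64° > 2α = 33.40°  →  invalid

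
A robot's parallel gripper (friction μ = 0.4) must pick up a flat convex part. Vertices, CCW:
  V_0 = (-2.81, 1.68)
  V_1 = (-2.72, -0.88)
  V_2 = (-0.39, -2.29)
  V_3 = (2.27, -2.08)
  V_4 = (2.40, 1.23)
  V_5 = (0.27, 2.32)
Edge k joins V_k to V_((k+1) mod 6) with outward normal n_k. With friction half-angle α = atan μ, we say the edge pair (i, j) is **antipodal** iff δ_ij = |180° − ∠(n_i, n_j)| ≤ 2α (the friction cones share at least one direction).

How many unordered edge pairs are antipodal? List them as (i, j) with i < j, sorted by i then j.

α = atan 0.4 = 21.80°;  2α = 43.60°
n_0 = (-0.9994, -0.0351)
n_1 = (-0.5177, -0.8555)
n_2 = (+0.0787, -0.9969)
n_3 = (+0.9992, -0.0392)
n_4 = (+0.4556, +0.8902)
n_5 = (-0.2034, +0.9791)
  (0,1): δ = 123.19°  ·
  (0,2): δ = 87.50°  ·
  (0,3): δ = 4.26°  ✓
  (0,4): δ = 60.89°  ·
  (0,5): δ = 99.73°  ·
  (1,2): δ = 144.31°  ·
  (1,3): δ = 61.07°  ·
  (1,4): δ = 4.08°  ✓
  (1,5): δ = 42.92°  ✓
  (2,3): δ = 96.76°  ·
  (2,4): δ = 31.61°  ✓
  (2,5): δ = 7.22°  ✓
  (3,4): δ = 114.85°  ·
  (3,5): δ = 76.01°  ·
  (4,5): δ = 141.16°  ·
antipodal pairs: 5

count = 5; pairs: (0,3), (1,4), (1,5), (2,4), (2,5)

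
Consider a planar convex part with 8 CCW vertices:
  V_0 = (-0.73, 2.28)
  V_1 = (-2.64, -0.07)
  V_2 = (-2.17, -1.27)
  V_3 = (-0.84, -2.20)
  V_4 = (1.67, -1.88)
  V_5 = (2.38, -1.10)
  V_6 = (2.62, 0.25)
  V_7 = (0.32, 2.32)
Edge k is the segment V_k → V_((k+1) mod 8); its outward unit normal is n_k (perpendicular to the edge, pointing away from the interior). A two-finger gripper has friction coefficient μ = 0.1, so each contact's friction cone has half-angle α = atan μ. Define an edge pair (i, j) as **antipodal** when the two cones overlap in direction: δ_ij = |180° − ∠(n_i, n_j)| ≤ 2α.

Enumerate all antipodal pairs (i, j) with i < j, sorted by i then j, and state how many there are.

count = 3; pairs: (0,4), (2,6), (3,7)

α = atan 0.1 = 5.71°;  2α = 11.42°
n_0 = (-0.7760, +0.6307)
n_1 = (-0.9311, -0.3647)
n_2 = (-0.5730, -0.8195)
n_3 = (+0.1265, -0.9920)
n_4 = (+0.7395, -0.6731)
n_5 = (+0.9846, -0.1750)
n_6 = (+0.6690, +0.7433)
n_7 = (-0.0381, +0.9993)
  (0,1): δ = 119.51°  ·
  (0,2): δ = 85.86°  ·
  (0,3): δ = 43.63°  ·
  (0,4): δ = 3.21°  ✓
  (0,5): δ = 29.02°  ·
  (0,6): δ = 87.12°  ·
  (0,7): δ = 131.28°  ·
  (1,2): δ = 146.35°  ·
  (1,3): δ = 104.12°  ·
  (1,4): δ = 63.70°  ·
  (1,5): δ = 31.47°  ·
  (1,6): δ = 26.62°  ·
  (1,7): δ = 70.79°  ·
  (2,3): δ = 137.77°  ·
  (2,4): δ = 97.35°  ·
  (2,5): δ = 65.12°  ·
  (2,6): δ = 7.02°  ✓
  (2,7): δ = 37.14°  ·
  (3,4): δ = 139.58°  ·
  (3,5): δ = 107.35°  ·
  (3,6): δ = 49.25°  ·
  (3,7): δ = 5.08°  ✓
  (4,5): δ = 147.77°  ·
  (4,6): δ = 89.68°  ·
  (4,7): δ = 45.51°  ·
  (5,6): δ = 121.91°  ·
  (5,7): δ = 77.74°  ·
  (6,7): δ = 135.83°  ·
antipodal pairs: 3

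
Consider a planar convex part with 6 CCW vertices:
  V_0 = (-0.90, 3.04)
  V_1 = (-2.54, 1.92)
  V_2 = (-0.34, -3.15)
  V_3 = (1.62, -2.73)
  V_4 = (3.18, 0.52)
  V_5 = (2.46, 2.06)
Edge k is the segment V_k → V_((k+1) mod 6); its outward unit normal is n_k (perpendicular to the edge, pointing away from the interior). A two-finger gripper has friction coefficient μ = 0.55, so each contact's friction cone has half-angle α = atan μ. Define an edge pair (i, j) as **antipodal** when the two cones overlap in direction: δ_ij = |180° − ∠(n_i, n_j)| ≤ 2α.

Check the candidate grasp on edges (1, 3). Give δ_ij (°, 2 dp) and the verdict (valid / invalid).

δ = 49.10°, valid

α = atan 0.55 = 28.81°;  2α = 57.62°
edge 1: e_1 = (+2.20, -5.07);  n_1 = (-0.9174, -0.3981)
edge 3: e_3 = (+1.56, +3.25);  n_3 = (+0.9015, -0.4327)
∠(n_1, n_3) = 130.90°
δ = |180° − 130.90°| = 49.10°
49.10° ≤ 2α = 57.62°  →  valid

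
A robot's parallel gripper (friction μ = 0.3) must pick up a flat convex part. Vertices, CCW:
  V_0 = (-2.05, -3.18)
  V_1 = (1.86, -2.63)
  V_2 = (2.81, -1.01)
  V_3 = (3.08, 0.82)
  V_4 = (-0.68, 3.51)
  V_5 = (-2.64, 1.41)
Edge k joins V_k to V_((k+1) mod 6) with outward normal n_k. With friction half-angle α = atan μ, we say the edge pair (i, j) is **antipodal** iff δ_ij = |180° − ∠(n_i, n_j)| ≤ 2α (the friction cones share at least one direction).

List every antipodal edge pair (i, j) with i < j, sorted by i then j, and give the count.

α = atan 0.3 = 16.70°;  2α = 33.40°
n_0 = (+0.1393, -0.9903)
n_1 = (+0.8626, -0.5059)
n_2 = (+0.9893, -0.1460)
n_3 = (+0.5819, +0.8133)
n_4 = (-0.7311, +0.6823)
n_5 = (-0.9918, -0.1275)
  (0,1): δ = 128.40°  ·
  (0,2): δ = 106.40°  ·
  (0,3): δ = 43.59°  ·
  (0,4): δ = 38.97°  ·
  (0,5): δ = 89.32°  ·
  (1,2): δ = 158.00°  ·
  (1,3): δ = 95.19°  ·
  (1,4): δ = 12.64°  ✓
  (1,5): δ = 37.71°  ·
  (2,3): δ = 117.19°  ·
  (2,4): δ = 34.63°  ·
  (2,5): δ = 15.72°  ✓
  (3,4): δ = 97.44°  ·
  (3,5): δ = 47.09°  ·
  (4,5): δ = 129.65°  ·
antipodal pairs: 2

count = 2; pairs: (1,4), (2,5)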